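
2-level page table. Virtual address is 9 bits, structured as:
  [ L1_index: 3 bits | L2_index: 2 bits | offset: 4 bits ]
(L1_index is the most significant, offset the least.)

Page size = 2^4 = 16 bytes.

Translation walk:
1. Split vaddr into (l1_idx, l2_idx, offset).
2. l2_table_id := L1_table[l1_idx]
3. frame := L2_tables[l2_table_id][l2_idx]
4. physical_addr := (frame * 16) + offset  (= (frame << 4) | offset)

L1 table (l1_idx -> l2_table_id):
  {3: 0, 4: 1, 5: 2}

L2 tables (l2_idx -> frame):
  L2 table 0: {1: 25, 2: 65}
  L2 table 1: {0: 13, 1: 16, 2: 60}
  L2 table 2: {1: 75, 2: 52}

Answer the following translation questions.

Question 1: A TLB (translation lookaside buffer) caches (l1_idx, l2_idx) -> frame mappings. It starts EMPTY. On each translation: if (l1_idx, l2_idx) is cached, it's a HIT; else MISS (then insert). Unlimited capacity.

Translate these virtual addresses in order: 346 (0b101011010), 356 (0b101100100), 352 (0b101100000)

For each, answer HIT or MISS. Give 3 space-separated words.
Answer: MISS MISS HIT

Derivation:
vaddr=346: (5,1) not in TLB -> MISS, insert
vaddr=356: (5,2) not in TLB -> MISS, insert
vaddr=352: (5,2) in TLB -> HIT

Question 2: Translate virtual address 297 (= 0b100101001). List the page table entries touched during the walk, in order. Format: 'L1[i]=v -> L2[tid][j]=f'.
vaddr = 297 = 0b100101001
Split: l1_idx=4, l2_idx=2, offset=9

Answer: L1[4]=1 -> L2[1][2]=60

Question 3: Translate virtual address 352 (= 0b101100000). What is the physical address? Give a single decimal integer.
Answer: 832

Derivation:
vaddr = 352 = 0b101100000
Split: l1_idx=5, l2_idx=2, offset=0
L1[5] = 2
L2[2][2] = 52
paddr = 52 * 16 + 0 = 832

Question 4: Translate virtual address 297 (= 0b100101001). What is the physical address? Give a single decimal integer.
Answer: 969

Derivation:
vaddr = 297 = 0b100101001
Split: l1_idx=4, l2_idx=2, offset=9
L1[4] = 1
L2[1][2] = 60
paddr = 60 * 16 + 9 = 969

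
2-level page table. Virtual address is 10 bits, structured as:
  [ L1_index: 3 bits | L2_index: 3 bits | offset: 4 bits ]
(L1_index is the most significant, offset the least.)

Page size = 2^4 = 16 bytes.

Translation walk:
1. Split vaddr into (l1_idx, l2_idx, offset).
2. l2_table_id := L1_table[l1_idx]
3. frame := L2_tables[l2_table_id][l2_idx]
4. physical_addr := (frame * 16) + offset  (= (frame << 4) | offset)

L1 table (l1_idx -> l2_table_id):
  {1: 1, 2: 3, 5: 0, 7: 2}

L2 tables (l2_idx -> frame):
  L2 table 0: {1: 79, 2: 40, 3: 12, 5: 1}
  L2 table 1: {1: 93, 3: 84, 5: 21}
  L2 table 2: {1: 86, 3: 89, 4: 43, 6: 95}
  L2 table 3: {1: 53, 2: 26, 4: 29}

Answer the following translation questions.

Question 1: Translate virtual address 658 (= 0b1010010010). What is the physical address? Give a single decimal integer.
vaddr = 658 = 0b1010010010
Split: l1_idx=5, l2_idx=1, offset=2
L1[5] = 0
L2[0][1] = 79
paddr = 79 * 16 + 2 = 1266

Answer: 1266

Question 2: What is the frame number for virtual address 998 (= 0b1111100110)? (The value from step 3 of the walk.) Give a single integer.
Answer: 95

Derivation:
vaddr = 998: l1_idx=7, l2_idx=6
L1[7] = 2; L2[2][6] = 95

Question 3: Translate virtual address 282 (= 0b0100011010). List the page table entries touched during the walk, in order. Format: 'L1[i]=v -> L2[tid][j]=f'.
vaddr = 282 = 0b0100011010
Split: l1_idx=2, l2_idx=1, offset=10

Answer: L1[2]=3 -> L2[3][1]=53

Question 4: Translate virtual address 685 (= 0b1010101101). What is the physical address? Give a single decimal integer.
vaddr = 685 = 0b1010101101
Split: l1_idx=5, l2_idx=2, offset=13
L1[5] = 0
L2[0][2] = 40
paddr = 40 * 16 + 13 = 653

Answer: 653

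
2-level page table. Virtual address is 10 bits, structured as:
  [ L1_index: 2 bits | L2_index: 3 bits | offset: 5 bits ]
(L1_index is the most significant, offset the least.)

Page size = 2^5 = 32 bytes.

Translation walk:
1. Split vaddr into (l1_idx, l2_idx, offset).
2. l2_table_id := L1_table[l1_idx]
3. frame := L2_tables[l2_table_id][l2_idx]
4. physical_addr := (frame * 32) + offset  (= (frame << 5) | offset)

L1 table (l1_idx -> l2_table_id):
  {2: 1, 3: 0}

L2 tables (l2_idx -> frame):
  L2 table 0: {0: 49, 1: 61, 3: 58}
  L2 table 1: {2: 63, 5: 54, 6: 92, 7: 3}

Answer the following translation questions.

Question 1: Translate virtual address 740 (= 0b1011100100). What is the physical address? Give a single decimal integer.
Answer: 100

Derivation:
vaddr = 740 = 0b1011100100
Split: l1_idx=2, l2_idx=7, offset=4
L1[2] = 1
L2[1][7] = 3
paddr = 3 * 32 + 4 = 100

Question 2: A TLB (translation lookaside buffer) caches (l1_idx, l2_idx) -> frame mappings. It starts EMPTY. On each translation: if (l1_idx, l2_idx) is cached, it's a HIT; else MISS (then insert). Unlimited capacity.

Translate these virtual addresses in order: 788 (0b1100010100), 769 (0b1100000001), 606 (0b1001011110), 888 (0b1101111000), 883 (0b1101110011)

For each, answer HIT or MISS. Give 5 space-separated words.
vaddr=788: (3,0) not in TLB -> MISS, insert
vaddr=769: (3,0) in TLB -> HIT
vaddr=606: (2,2) not in TLB -> MISS, insert
vaddr=888: (3,3) not in TLB -> MISS, insert
vaddr=883: (3,3) in TLB -> HIT

Answer: MISS HIT MISS MISS HIT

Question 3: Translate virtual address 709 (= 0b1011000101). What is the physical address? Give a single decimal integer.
vaddr = 709 = 0b1011000101
Split: l1_idx=2, l2_idx=6, offset=5
L1[2] = 1
L2[1][6] = 92
paddr = 92 * 32 + 5 = 2949

Answer: 2949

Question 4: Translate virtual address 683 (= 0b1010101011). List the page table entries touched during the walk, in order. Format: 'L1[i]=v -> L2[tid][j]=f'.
vaddr = 683 = 0b1010101011
Split: l1_idx=2, l2_idx=5, offset=11

Answer: L1[2]=1 -> L2[1][5]=54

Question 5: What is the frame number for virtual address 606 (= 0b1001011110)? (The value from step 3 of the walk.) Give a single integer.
Answer: 63

Derivation:
vaddr = 606: l1_idx=2, l2_idx=2
L1[2] = 1; L2[1][2] = 63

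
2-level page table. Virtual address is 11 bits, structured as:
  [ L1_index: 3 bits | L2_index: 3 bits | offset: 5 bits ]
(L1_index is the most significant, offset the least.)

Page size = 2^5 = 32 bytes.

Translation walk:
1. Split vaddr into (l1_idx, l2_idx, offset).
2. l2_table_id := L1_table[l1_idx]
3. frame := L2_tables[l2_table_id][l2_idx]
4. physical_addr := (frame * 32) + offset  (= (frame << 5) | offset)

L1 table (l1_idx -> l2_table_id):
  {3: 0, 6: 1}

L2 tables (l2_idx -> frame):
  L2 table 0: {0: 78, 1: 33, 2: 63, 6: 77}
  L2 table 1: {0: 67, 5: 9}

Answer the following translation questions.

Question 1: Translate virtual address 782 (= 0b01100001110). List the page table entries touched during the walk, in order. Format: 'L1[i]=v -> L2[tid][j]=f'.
vaddr = 782 = 0b01100001110
Split: l1_idx=3, l2_idx=0, offset=14

Answer: L1[3]=0 -> L2[0][0]=78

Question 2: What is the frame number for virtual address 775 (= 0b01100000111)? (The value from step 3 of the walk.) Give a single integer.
vaddr = 775: l1_idx=3, l2_idx=0
L1[3] = 0; L2[0][0] = 78

Answer: 78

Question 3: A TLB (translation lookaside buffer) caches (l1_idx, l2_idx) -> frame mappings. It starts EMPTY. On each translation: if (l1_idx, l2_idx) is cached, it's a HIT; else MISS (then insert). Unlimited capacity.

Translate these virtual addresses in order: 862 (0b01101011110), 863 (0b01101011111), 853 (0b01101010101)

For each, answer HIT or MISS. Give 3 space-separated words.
Answer: MISS HIT HIT

Derivation:
vaddr=862: (3,2) not in TLB -> MISS, insert
vaddr=863: (3,2) in TLB -> HIT
vaddr=853: (3,2) in TLB -> HIT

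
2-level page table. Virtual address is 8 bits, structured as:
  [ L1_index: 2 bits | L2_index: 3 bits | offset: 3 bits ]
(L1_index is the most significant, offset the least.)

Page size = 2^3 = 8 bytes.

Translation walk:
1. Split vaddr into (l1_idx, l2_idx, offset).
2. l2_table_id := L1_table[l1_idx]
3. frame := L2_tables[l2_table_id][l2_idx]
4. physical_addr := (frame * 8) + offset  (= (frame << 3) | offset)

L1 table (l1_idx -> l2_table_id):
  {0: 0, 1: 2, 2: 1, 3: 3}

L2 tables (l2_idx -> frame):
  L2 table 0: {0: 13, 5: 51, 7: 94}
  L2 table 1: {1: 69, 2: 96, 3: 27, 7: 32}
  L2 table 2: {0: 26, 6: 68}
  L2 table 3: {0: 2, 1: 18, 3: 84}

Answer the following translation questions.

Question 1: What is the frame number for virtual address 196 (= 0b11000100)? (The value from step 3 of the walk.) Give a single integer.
vaddr = 196: l1_idx=3, l2_idx=0
L1[3] = 3; L2[3][0] = 2

Answer: 2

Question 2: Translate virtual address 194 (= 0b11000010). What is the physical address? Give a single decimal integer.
vaddr = 194 = 0b11000010
Split: l1_idx=3, l2_idx=0, offset=2
L1[3] = 3
L2[3][0] = 2
paddr = 2 * 8 + 2 = 18

Answer: 18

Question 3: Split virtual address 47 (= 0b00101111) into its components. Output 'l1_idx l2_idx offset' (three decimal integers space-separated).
vaddr = 47 = 0b00101111
  top 2 bits -> l1_idx = 0
  next 3 bits -> l2_idx = 5
  bottom 3 bits -> offset = 7

Answer: 0 5 7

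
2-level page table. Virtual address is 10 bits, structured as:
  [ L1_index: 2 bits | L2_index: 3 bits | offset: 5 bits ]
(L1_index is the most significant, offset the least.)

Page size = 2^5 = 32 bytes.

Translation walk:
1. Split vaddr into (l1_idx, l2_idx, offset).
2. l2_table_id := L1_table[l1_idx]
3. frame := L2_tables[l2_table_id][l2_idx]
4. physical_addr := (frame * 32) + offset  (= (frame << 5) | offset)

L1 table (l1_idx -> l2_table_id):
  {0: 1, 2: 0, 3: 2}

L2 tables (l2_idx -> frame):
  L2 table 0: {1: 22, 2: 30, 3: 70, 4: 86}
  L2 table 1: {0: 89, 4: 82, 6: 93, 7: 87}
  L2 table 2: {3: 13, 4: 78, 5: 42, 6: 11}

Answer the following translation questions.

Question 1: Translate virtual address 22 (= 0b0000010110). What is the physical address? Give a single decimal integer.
vaddr = 22 = 0b0000010110
Split: l1_idx=0, l2_idx=0, offset=22
L1[0] = 1
L2[1][0] = 89
paddr = 89 * 32 + 22 = 2870

Answer: 2870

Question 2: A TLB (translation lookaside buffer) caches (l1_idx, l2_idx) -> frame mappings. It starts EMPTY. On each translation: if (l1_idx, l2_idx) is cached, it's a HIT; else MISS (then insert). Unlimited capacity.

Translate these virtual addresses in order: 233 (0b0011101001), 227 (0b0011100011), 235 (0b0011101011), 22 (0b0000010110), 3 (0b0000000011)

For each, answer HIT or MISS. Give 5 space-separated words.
vaddr=233: (0,7) not in TLB -> MISS, insert
vaddr=227: (0,7) in TLB -> HIT
vaddr=235: (0,7) in TLB -> HIT
vaddr=22: (0,0) not in TLB -> MISS, insert
vaddr=3: (0,0) in TLB -> HIT

Answer: MISS HIT HIT MISS HIT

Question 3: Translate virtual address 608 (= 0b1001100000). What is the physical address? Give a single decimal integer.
Answer: 2240

Derivation:
vaddr = 608 = 0b1001100000
Split: l1_idx=2, l2_idx=3, offset=0
L1[2] = 0
L2[0][3] = 70
paddr = 70 * 32 + 0 = 2240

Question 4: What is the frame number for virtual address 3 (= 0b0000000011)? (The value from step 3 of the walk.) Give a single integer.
Answer: 89

Derivation:
vaddr = 3: l1_idx=0, l2_idx=0
L1[0] = 1; L2[1][0] = 89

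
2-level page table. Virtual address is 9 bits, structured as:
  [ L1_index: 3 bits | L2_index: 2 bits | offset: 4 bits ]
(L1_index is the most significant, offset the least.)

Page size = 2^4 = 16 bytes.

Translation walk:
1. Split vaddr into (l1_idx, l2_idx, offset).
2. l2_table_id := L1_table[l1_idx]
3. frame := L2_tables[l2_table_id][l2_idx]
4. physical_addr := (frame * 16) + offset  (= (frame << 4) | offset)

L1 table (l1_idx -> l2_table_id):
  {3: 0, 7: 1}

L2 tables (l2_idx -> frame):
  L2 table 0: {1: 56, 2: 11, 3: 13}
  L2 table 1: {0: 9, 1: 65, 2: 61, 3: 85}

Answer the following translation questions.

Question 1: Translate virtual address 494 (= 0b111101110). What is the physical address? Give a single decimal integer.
vaddr = 494 = 0b111101110
Split: l1_idx=7, l2_idx=2, offset=14
L1[7] = 1
L2[1][2] = 61
paddr = 61 * 16 + 14 = 990

Answer: 990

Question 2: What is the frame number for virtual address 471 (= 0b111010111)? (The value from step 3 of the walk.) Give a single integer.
Answer: 65

Derivation:
vaddr = 471: l1_idx=7, l2_idx=1
L1[7] = 1; L2[1][1] = 65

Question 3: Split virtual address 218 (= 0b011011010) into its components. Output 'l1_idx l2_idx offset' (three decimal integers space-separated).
vaddr = 218 = 0b011011010
  top 3 bits -> l1_idx = 3
  next 2 bits -> l2_idx = 1
  bottom 4 bits -> offset = 10

Answer: 3 1 10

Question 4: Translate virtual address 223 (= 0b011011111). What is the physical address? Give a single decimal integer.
Answer: 911

Derivation:
vaddr = 223 = 0b011011111
Split: l1_idx=3, l2_idx=1, offset=15
L1[3] = 0
L2[0][1] = 56
paddr = 56 * 16 + 15 = 911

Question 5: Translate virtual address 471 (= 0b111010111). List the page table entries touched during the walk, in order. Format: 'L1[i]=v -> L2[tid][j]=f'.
vaddr = 471 = 0b111010111
Split: l1_idx=7, l2_idx=1, offset=7

Answer: L1[7]=1 -> L2[1][1]=65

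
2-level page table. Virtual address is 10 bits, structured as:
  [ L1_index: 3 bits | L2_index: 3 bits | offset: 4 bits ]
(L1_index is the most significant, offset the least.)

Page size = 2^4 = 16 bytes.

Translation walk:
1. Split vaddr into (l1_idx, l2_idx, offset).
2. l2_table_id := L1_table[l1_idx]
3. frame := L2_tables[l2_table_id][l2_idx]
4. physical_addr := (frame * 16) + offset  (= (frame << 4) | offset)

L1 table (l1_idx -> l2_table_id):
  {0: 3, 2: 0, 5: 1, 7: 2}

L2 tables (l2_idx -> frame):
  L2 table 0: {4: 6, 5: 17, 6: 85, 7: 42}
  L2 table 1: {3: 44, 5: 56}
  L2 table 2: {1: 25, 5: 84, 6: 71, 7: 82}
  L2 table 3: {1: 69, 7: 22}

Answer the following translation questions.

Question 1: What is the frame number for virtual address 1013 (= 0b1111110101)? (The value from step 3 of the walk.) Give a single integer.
Answer: 82

Derivation:
vaddr = 1013: l1_idx=7, l2_idx=7
L1[7] = 2; L2[2][7] = 82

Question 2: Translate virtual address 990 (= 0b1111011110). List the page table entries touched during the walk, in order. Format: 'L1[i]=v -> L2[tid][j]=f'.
vaddr = 990 = 0b1111011110
Split: l1_idx=7, l2_idx=5, offset=14

Answer: L1[7]=2 -> L2[2][5]=84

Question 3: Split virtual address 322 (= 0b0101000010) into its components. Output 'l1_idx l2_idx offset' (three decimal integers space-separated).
vaddr = 322 = 0b0101000010
  top 3 bits -> l1_idx = 2
  next 3 bits -> l2_idx = 4
  bottom 4 bits -> offset = 2

Answer: 2 4 2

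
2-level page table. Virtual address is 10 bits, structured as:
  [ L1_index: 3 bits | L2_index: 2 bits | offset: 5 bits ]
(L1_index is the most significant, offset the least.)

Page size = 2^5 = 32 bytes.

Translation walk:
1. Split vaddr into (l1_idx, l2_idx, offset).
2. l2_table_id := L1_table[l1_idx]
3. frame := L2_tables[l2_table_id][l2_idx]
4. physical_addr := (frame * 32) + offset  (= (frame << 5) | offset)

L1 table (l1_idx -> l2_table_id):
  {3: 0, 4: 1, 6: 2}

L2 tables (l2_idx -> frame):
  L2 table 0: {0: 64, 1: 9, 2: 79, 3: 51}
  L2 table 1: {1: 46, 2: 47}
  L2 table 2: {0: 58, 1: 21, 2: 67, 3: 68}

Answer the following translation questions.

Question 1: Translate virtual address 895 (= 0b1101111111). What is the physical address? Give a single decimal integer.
Answer: 2207

Derivation:
vaddr = 895 = 0b1101111111
Split: l1_idx=6, l2_idx=3, offset=31
L1[6] = 2
L2[2][3] = 68
paddr = 68 * 32 + 31 = 2207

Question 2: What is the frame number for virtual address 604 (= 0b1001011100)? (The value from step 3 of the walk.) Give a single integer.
vaddr = 604: l1_idx=4, l2_idx=2
L1[4] = 1; L2[1][2] = 47

Answer: 47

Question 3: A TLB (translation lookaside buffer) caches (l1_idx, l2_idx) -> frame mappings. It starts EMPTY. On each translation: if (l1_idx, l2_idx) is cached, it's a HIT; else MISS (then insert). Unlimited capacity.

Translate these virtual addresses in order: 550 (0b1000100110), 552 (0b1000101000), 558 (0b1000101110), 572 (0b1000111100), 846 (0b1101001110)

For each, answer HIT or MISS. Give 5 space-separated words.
Answer: MISS HIT HIT HIT MISS

Derivation:
vaddr=550: (4,1) not in TLB -> MISS, insert
vaddr=552: (4,1) in TLB -> HIT
vaddr=558: (4,1) in TLB -> HIT
vaddr=572: (4,1) in TLB -> HIT
vaddr=846: (6,2) not in TLB -> MISS, insert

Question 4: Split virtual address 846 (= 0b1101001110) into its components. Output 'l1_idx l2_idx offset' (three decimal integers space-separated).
vaddr = 846 = 0b1101001110
  top 3 bits -> l1_idx = 6
  next 2 bits -> l2_idx = 2
  bottom 5 bits -> offset = 14

Answer: 6 2 14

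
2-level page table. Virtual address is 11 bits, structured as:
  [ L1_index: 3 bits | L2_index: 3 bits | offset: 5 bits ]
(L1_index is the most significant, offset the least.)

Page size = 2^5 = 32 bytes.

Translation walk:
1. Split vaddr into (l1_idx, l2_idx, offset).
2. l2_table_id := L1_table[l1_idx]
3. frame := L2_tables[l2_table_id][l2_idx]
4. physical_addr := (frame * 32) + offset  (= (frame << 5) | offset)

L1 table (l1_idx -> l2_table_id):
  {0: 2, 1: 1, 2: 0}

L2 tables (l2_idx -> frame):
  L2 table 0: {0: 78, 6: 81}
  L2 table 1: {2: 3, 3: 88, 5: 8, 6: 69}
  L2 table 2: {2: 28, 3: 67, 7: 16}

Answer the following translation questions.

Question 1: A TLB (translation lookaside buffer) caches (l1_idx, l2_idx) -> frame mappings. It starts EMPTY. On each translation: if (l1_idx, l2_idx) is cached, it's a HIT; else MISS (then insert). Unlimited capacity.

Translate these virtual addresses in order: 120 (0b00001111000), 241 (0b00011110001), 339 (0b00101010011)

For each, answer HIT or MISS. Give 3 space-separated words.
vaddr=120: (0,3) not in TLB -> MISS, insert
vaddr=241: (0,7) not in TLB -> MISS, insert
vaddr=339: (1,2) not in TLB -> MISS, insert

Answer: MISS MISS MISS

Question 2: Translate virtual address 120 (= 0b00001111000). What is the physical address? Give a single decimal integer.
vaddr = 120 = 0b00001111000
Split: l1_idx=0, l2_idx=3, offset=24
L1[0] = 2
L2[2][3] = 67
paddr = 67 * 32 + 24 = 2168

Answer: 2168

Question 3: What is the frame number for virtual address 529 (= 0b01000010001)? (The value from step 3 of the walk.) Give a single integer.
vaddr = 529: l1_idx=2, l2_idx=0
L1[2] = 0; L2[0][0] = 78

Answer: 78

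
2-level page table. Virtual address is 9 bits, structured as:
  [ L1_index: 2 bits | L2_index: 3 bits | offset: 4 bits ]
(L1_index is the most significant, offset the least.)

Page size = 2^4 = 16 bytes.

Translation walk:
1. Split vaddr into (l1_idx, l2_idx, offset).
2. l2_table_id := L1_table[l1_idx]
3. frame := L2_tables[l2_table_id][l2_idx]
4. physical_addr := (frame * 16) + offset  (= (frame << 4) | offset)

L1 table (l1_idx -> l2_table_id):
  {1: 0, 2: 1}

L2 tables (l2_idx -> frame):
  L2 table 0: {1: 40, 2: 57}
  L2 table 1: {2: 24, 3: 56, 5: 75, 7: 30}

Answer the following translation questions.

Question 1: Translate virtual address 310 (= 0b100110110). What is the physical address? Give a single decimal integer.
Answer: 902

Derivation:
vaddr = 310 = 0b100110110
Split: l1_idx=2, l2_idx=3, offset=6
L1[2] = 1
L2[1][3] = 56
paddr = 56 * 16 + 6 = 902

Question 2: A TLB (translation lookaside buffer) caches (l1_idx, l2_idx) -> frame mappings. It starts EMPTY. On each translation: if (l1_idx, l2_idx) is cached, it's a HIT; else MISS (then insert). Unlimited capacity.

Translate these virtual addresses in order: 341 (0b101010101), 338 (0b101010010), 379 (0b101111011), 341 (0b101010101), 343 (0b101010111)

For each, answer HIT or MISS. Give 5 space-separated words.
vaddr=341: (2,5) not in TLB -> MISS, insert
vaddr=338: (2,5) in TLB -> HIT
vaddr=379: (2,7) not in TLB -> MISS, insert
vaddr=341: (2,5) in TLB -> HIT
vaddr=343: (2,5) in TLB -> HIT

Answer: MISS HIT MISS HIT HIT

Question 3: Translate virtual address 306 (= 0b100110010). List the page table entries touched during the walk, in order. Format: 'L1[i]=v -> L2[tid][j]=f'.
Answer: L1[2]=1 -> L2[1][3]=56

Derivation:
vaddr = 306 = 0b100110010
Split: l1_idx=2, l2_idx=3, offset=2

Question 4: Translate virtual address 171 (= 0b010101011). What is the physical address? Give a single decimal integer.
Answer: 923

Derivation:
vaddr = 171 = 0b010101011
Split: l1_idx=1, l2_idx=2, offset=11
L1[1] = 0
L2[0][2] = 57
paddr = 57 * 16 + 11 = 923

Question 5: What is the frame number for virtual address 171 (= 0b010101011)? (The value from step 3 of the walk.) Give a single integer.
Answer: 57

Derivation:
vaddr = 171: l1_idx=1, l2_idx=2
L1[1] = 0; L2[0][2] = 57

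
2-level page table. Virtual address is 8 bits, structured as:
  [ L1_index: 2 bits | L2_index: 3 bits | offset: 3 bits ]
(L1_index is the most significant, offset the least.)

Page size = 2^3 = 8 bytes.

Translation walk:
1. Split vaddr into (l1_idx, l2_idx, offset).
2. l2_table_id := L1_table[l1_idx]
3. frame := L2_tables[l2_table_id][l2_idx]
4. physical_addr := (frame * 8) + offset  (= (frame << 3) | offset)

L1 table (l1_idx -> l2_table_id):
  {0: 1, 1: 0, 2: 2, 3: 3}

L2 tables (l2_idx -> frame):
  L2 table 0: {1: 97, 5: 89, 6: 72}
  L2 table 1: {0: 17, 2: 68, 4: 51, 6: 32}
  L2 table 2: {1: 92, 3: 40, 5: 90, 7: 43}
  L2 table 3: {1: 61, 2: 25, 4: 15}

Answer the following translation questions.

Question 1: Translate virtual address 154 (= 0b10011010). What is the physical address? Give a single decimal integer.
Answer: 322

Derivation:
vaddr = 154 = 0b10011010
Split: l1_idx=2, l2_idx=3, offset=2
L1[2] = 2
L2[2][3] = 40
paddr = 40 * 8 + 2 = 322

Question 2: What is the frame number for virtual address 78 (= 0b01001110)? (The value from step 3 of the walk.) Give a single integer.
Answer: 97

Derivation:
vaddr = 78: l1_idx=1, l2_idx=1
L1[1] = 0; L2[0][1] = 97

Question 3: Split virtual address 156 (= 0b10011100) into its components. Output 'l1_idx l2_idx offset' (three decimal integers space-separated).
Answer: 2 3 4

Derivation:
vaddr = 156 = 0b10011100
  top 2 bits -> l1_idx = 2
  next 3 bits -> l2_idx = 3
  bottom 3 bits -> offset = 4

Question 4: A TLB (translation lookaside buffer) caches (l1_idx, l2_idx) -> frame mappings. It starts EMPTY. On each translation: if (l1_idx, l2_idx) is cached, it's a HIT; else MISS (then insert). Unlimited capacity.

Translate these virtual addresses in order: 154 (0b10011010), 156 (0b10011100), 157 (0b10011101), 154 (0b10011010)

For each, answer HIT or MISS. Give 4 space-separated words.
vaddr=154: (2,3) not in TLB -> MISS, insert
vaddr=156: (2,3) in TLB -> HIT
vaddr=157: (2,3) in TLB -> HIT
vaddr=154: (2,3) in TLB -> HIT

Answer: MISS HIT HIT HIT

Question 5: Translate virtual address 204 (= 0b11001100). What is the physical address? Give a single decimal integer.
vaddr = 204 = 0b11001100
Split: l1_idx=3, l2_idx=1, offset=4
L1[3] = 3
L2[3][1] = 61
paddr = 61 * 8 + 4 = 492

Answer: 492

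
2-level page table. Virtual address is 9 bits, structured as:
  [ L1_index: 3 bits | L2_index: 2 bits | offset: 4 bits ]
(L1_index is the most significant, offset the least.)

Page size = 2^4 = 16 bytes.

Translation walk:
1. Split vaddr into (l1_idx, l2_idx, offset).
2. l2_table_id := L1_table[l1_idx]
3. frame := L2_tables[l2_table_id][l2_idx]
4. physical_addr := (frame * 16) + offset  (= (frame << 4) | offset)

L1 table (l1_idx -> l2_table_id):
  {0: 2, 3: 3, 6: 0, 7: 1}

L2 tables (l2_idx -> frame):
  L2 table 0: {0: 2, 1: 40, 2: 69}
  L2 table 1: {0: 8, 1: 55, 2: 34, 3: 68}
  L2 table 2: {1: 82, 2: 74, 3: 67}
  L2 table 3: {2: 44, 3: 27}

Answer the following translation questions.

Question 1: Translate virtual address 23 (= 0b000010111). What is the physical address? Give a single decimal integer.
Answer: 1319

Derivation:
vaddr = 23 = 0b000010111
Split: l1_idx=0, l2_idx=1, offset=7
L1[0] = 2
L2[2][1] = 82
paddr = 82 * 16 + 7 = 1319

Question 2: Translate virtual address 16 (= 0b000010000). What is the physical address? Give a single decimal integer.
vaddr = 16 = 0b000010000
Split: l1_idx=0, l2_idx=1, offset=0
L1[0] = 2
L2[2][1] = 82
paddr = 82 * 16 + 0 = 1312

Answer: 1312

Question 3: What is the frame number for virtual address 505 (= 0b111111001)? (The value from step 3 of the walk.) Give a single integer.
Answer: 68

Derivation:
vaddr = 505: l1_idx=7, l2_idx=3
L1[7] = 1; L2[1][3] = 68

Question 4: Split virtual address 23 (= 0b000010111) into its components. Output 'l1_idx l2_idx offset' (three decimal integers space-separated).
vaddr = 23 = 0b000010111
  top 3 bits -> l1_idx = 0
  next 2 bits -> l2_idx = 1
  bottom 4 bits -> offset = 7

Answer: 0 1 7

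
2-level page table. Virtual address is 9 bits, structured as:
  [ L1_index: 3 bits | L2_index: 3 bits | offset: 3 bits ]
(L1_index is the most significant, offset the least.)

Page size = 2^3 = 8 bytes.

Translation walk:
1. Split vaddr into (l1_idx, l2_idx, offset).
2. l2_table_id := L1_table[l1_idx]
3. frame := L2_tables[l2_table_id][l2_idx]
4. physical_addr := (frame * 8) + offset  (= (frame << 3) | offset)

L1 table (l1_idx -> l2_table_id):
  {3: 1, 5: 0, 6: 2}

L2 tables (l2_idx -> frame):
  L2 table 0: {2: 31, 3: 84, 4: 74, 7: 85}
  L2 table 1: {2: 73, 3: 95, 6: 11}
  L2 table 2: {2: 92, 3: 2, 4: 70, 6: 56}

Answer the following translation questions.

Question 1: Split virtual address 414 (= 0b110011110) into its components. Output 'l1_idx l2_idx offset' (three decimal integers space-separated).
Answer: 6 3 6

Derivation:
vaddr = 414 = 0b110011110
  top 3 bits -> l1_idx = 6
  next 3 bits -> l2_idx = 3
  bottom 3 bits -> offset = 6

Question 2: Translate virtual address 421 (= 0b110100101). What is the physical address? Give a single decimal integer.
Answer: 565

Derivation:
vaddr = 421 = 0b110100101
Split: l1_idx=6, l2_idx=4, offset=5
L1[6] = 2
L2[2][4] = 70
paddr = 70 * 8 + 5 = 565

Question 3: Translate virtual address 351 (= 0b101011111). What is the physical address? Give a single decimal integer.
vaddr = 351 = 0b101011111
Split: l1_idx=5, l2_idx=3, offset=7
L1[5] = 0
L2[0][3] = 84
paddr = 84 * 8 + 7 = 679

Answer: 679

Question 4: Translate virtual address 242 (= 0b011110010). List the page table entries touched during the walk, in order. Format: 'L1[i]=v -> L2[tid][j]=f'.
Answer: L1[3]=1 -> L2[1][6]=11

Derivation:
vaddr = 242 = 0b011110010
Split: l1_idx=3, l2_idx=6, offset=2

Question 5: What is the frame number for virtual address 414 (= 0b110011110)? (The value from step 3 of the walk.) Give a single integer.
Answer: 2

Derivation:
vaddr = 414: l1_idx=6, l2_idx=3
L1[6] = 2; L2[2][3] = 2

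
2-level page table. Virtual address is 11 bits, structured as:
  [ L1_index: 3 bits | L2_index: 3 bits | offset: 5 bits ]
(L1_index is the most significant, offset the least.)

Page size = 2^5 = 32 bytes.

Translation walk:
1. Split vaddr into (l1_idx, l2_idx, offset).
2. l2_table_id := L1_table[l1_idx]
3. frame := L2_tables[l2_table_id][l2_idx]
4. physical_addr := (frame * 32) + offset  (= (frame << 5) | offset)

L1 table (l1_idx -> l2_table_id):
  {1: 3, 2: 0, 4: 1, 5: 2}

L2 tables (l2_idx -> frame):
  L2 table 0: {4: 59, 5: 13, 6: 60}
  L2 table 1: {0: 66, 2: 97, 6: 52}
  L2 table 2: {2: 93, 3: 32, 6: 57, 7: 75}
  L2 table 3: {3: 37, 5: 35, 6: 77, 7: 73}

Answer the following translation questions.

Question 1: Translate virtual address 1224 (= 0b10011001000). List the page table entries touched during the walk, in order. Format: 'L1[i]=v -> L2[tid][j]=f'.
Answer: L1[4]=1 -> L2[1][6]=52

Derivation:
vaddr = 1224 = 0b10011001000
Split: l1_idx=4, l2_idx=6, offset=8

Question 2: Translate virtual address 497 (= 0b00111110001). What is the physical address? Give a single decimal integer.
vaddr = 497 = 0b00111110001
Split: l1_idx=1, l2_idx=7, offset=17
L1[1] = 3
L2[3][7] = 73
paddr = 73 * 32 + 17 = 2353

Answer: 2353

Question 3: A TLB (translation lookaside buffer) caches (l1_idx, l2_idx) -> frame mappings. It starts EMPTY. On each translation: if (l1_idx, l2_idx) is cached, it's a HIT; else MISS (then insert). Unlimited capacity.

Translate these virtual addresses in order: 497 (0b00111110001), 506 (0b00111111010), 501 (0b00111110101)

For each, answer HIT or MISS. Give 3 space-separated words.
vaddr=497: (1,7) not in TLB -> MISS, insert
vaddr=506: (1,7) in TLB -> HIT
vaddr=501: (1,7) in TLB -> HIT

Answer: MISS HIT HIT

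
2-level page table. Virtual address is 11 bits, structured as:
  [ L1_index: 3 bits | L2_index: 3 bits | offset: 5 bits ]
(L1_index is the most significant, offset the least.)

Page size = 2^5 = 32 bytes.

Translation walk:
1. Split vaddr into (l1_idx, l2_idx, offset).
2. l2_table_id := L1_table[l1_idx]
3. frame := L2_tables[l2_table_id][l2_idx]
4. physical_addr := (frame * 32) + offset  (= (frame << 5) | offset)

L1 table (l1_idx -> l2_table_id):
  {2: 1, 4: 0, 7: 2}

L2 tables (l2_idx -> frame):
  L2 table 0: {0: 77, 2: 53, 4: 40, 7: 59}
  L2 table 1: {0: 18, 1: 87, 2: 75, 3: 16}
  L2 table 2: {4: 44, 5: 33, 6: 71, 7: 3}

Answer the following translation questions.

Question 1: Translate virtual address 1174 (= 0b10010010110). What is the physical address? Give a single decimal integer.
vaddr = 1174 = 0b10010010110
Split: l1_idx=4, l2_idx=4, offset=22
L1[4] = 0
L2[0][4] = 40
paddr = 40 * 32 + 22 = 1302

Answer: 1302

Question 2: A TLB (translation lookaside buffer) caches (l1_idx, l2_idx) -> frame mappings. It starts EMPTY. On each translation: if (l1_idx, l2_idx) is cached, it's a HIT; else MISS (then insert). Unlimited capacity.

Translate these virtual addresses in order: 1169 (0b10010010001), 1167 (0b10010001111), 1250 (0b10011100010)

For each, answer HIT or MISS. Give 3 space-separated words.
Answer: MISS HIT MISS

Derivation:
vaddr=1169: (4,4) not in TLB -> MISS, insert
vaddr=1167: (4,4) in TLB -> HIT
vaddr=1250: (4,7) not in TLB -> MISS, insert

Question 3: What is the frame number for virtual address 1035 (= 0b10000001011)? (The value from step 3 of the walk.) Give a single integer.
vaddr = 1035: l1_idx=4, l2_idx=0
L1[4] = 0; L2[0][0] = 77

Answer: 77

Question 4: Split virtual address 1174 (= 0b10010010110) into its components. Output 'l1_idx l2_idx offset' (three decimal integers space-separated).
Answer: 4 4 22

Derivation:
vaddr = 1174 = 0b10010010110
  top 3 bits -> l1_idx = 4
  next 3 bits -> l2_idx = 4
  bottom 5 bits -> offset = 22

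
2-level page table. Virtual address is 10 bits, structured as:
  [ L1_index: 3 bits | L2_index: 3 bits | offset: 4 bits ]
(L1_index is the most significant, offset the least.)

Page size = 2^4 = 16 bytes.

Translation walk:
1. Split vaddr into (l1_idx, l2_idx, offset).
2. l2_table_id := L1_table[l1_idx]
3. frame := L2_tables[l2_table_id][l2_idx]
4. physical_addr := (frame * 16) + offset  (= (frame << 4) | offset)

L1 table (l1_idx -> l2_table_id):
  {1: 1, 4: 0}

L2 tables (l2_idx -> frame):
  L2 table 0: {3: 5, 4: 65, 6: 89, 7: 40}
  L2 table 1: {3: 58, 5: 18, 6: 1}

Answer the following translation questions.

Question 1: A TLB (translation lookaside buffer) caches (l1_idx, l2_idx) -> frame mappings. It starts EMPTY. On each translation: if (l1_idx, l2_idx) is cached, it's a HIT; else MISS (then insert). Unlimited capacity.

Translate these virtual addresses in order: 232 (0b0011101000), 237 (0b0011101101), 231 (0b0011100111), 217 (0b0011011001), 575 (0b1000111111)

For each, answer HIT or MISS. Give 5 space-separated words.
Answer: MISS HIT HIT MISS MISS

Derivation:
vaddr=232: (1,6) not in TLB -> MISS, insert
vaddr=237: (1,6) in TLB -> HIT
vaddr=231: (1,6) in TLB -> HIT
vaddr=217: (1,5) not in TLB -> MISS, insert
vaddr=575: (4,3) not in TLB -> MISS, insert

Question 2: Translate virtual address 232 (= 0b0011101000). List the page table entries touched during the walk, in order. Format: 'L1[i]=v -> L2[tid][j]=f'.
vaddr = 232 = 0b0011101000
Split: l1_idx=1, l2_idx=6, offset=8

Answer: L1[1]=1 -> L2[1][6]=1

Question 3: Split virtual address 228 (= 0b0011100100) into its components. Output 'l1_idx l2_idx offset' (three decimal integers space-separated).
vaddr = 228 = 0b0011100100
  top 3 bits -> l1_idx = 1
  next 3 bits -> l2_idx = 6
  bottom 4 bits -> offset = 4

Answer: 1 6 4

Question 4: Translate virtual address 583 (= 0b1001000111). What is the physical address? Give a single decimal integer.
vaddr = 583 = 0b1001000111
Split: l1_idx=4, l2_idx=4, offset=7
L1[4] = 0
L2[0][4] = 65
paddr = 65 * 16 + 7 = 1047

Answer: 1047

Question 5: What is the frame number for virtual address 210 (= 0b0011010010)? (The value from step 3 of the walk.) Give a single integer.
vaddr = 210: l1_idx=1, l2_idx=5
L1[1] = 1; L2[1][5] = 18

Answer: 18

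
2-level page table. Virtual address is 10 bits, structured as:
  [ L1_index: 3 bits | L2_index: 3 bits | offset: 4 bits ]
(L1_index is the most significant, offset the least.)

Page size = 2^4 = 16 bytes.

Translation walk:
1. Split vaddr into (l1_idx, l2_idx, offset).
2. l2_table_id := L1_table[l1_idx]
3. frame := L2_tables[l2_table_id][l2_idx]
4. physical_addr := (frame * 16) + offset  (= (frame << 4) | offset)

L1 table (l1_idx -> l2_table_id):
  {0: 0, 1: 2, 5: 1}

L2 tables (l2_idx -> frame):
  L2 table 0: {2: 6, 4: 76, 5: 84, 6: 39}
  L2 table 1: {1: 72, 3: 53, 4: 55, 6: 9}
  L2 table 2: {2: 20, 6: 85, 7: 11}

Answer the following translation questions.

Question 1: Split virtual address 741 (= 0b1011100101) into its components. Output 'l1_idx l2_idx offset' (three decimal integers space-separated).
Answer: 5 6 5

Derivation:
vaddr = 741 = 0b1011100101
  top 3 bits -> l1_idx = 5
  next 3 bits -> l2_idx = 6
  bottom 4 bits -> offset = 5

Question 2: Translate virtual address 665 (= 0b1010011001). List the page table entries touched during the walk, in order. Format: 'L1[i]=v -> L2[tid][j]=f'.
Answer: L1[5]=1 -> L2[1][1]=72

Derivation:
vaddr = 665 = 0b1010011001
Split: l1_idx=5, l2_idx=1, offset=9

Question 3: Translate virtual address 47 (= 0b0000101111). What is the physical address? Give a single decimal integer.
Answer: 111

Derivation:
vaddr = 47 = 0b0000101111
Split: l1_idx=0, l2_idx=2, offset=15
L1[0] = 0
L2[0][2] = 6
paddr = 6 * 16 + 15 = 111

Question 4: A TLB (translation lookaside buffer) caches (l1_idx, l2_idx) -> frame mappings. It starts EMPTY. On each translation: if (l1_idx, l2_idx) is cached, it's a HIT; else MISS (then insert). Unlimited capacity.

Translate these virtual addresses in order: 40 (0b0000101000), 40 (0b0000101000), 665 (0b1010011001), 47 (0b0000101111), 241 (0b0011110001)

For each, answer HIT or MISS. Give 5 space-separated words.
Answer: MISS HIT MISS HIT MISS

Derivation:
vaddr=40: (0,2) not in TLB -> MISS, insert
vaddr=40: (0,2) in TLB -> HIT
vaddr=665: (5,1) not in TLB -> MISS, insert
vaddr=47: (0,2) in TLB -> HIT
vaddr=241: (1,7) not in TLB -> MISS, insert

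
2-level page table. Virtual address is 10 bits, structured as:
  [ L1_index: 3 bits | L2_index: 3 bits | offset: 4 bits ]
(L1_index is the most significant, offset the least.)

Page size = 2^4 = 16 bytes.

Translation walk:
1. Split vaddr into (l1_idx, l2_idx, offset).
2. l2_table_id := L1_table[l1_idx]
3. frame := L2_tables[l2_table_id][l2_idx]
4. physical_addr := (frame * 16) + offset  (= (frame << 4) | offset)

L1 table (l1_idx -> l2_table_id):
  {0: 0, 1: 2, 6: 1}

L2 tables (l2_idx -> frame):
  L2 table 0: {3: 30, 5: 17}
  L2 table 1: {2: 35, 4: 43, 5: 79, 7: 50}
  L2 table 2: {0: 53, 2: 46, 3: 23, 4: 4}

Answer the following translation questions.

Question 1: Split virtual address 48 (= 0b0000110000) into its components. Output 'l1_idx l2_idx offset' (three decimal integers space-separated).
Answer: 0 3 0

Derivation:
vaddr = 48 = 0b0000110000
  top 3 bits -> l1_idx = 0
  next 3 bits -> l2_idx = 3
  bottom 4 bits -> offset = 0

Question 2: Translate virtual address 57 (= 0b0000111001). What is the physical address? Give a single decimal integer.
Answer: 489

Derivation:
vaddr = 57 = 0b0000111001
Split: l1_idx=0, l2_idx=3, offset=9
L1[0] = 0
L2[0][3] = 30
paddr = 30 * 16 + 9 = 489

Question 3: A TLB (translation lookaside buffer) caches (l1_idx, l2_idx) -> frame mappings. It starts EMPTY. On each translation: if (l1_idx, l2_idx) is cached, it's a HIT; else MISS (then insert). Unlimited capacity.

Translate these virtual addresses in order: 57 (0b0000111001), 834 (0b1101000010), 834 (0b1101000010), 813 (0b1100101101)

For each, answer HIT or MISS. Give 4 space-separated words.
Answer: MISS MISS HIT MISS

Derivation:
vaddr=57: (0,3) not in TLB -> MISS, insert
vaddr=834: (6,4) not in TLB -> MISS, insert
vaddr=834: (6,4) in TLB -> HIT
vaddr=813: (6,2) not in TLB -> MISS, insert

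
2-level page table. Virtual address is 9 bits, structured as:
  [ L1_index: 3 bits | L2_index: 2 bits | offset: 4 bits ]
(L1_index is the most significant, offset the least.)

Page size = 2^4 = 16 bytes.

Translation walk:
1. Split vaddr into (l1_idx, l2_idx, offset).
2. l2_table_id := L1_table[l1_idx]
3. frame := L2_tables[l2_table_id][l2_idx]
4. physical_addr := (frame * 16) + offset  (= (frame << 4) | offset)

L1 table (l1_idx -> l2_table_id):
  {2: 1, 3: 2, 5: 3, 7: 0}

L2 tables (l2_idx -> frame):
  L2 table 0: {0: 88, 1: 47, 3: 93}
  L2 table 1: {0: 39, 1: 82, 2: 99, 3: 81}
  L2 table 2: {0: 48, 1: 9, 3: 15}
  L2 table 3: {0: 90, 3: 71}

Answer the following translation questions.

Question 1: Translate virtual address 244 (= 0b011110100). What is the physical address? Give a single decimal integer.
Answer: 244

Derivation:
vaddr = 244 = 0b011110100
Split: l1_idx=3, l2_idx=3, offset=4
L1[3] = 2
L2[2][3] = 15
paddr = 15 * 16 + 4 = 244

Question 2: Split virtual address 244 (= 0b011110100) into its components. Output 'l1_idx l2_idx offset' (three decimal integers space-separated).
vaddr = 244 = 0b011110100
  top 3 bits -> l1_idx = 3
  next 2 bits -> l2_idx = 3
  bottom 4 bits -> offset = 4

Answer: 3 3 4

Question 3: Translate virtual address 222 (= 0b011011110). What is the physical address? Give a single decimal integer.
Answer: 158

Derivation:
vaddr = 222 = 0b011011110
Split: l1_idx=3, l2_idx=1, offset=14
L1[3] = 2
L2[2][1] = 9
paddr = 9 * 16 + 14 = 158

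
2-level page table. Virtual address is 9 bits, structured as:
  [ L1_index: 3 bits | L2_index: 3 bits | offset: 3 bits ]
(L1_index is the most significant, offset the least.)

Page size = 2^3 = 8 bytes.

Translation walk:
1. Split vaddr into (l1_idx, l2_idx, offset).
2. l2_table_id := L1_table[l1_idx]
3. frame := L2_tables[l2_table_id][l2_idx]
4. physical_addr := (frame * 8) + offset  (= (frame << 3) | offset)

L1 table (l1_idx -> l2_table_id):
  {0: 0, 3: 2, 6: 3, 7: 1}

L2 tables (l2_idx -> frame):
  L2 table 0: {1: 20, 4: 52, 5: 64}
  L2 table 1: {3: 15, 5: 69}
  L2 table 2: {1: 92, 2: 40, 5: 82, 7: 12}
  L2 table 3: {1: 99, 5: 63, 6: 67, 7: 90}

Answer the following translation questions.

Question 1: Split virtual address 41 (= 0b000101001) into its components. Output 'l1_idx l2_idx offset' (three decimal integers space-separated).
Answer: 0 5 1

Derivation:
vaddr = 41 = 0b000101001
  top 3 bits -> l1_idx = 0
  next 3 bits -> l2_idx = 5
  bottom 3 bits -> offset = 1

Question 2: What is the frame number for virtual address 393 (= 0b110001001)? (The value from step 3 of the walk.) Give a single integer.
vaddr = 393: l1_idx=6, l2_idx=1
L1[6] = 3; L2[3][1] = 99

Answer: 99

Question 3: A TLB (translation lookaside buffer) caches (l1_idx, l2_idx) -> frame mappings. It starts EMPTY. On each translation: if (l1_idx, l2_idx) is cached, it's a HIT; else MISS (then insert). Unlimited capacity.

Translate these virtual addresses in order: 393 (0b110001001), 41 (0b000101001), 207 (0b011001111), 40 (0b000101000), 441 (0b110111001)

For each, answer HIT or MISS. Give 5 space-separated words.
vaddr=393: (6,1) not in TLB -> MISS, insert
vaddr=41: (0,5) not in TLB -> MISS, insert
vaddr=207: (3,1) not in TLB -> MISS, insert
vaddr=40: (0,5) in TLB -> HIT
vaddr=441: (6,7) not in TLB -> MISS, insert

Answer: MISS MISS MISS HIT MISS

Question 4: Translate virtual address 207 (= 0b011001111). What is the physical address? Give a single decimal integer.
Answer: 743

Derivation:
vaddr = 207 = 0b011001111
Split: l1_idx=3, l2_idx=1, offset=7
L1[3] = 2
L2[2][1] = 92
paddr = 92 * 8 + 7 = 743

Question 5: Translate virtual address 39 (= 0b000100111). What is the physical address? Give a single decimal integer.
Answer: 423

Derivation:
vaddr = 39 = 0b000100111
Split: l1_idx=0, l2_idx=4, offset=7
L1[0] = 0
L2[0][4] = 52
paddr = 52 * 8 + 7 = 423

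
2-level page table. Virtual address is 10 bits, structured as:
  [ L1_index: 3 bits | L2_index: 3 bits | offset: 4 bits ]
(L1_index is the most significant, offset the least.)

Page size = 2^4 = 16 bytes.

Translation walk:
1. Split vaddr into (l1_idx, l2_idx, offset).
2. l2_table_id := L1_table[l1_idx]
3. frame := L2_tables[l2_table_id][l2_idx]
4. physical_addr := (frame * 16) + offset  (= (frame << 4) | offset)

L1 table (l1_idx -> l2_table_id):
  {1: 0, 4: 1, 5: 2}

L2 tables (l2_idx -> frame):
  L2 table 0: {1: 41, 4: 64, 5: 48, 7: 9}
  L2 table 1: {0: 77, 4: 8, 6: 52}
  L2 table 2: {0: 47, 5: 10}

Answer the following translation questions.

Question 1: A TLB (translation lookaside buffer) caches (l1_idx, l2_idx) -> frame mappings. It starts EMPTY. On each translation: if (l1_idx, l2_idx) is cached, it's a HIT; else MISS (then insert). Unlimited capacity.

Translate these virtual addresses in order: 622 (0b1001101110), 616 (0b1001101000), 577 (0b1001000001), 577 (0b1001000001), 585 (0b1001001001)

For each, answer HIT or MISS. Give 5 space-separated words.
Answer: MISS HIT MISS HIT HIT

Derivation:
vaddr=622: (4,6) not in TLB -> MISS, insert
vaddr=616: (4,6) in TLB -> HIT
vaddr=577: (4,4) not in TLB -> MISS, insert
vaddr=577: (4,4) in TLB -> HIT
vaddr=585: (4,4) in TLB -> HIT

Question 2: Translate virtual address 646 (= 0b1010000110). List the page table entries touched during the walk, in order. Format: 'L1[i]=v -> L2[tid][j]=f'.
vaddr = 646 = 0b1010000110
Split: l1_idx=5, l2_idx=0, offset=6

Answer: L1[5]=2 -> L2[2][0]=47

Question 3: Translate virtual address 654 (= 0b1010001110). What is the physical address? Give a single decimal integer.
Answer: 766

Derivation:
vaddr = 654 = 0b1010001110
Split: l1_idx=5, l2_idx=0, offset=14
L1[5] = 2
L2[2][0] = 47
paddr = 47 * 16 + 14 = 766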